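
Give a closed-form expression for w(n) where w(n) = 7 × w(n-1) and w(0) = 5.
Recurrence: w(n) = 7 × w(n-1), initial: w(0) = 5.
Each term is 7 times the previous, so this is geometric with ratio 7. After n steps: w(n) = w(0)·7ⁿ = 5·7ⁿ.

w(n) = 5·7ⁿ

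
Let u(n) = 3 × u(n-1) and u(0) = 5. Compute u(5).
Computing step by step:
u(0) = 5
u(1) = 3 × 5 = 15
u(2) = 3 × 15 = 45
u(3) = 3 × 45 = 135
u(4) = 3 × 135 = 405
u(5) = 3 × 405 = 1215

1215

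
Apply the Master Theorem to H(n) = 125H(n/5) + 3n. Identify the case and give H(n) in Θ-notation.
Master Theorem template: H(n) = a·H(n/b) + f(n).
Here: a=125, b=5, f(n)=3n
Compute log_b(a) = log_5(125) = 3.
f(n) = 3n = O(n^(3-ε)) with ε = 2. Case 1: H(n) = Θ(n^log_b(a)) = Θ(n^3).

Case 1: H(n) = Θ(n^3)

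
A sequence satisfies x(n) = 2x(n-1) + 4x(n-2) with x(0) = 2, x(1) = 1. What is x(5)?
Computing the sequence terms:
2, 1, 10, 24, 88, 272

272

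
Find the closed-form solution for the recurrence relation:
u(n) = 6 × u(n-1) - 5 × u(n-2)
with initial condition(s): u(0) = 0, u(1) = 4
Recurrence: u(n) = 6 × u(n-1) - 5 × u(n-2), initial: u(0) = 0, u(1) = 4.
Characteristic equation: r² - 6r + 5 = 0, which factors as (r - 5)(r - 1) = 0, so r = 5, 1. General solution u(n) = A·5ⁿ + B·1ⁿ. From u(0) = 0: A + B = 0. From u(1) = 4: 5A + 1B = 4. Solving gives A = 1, B = -1.

u(n) = 5ⁿ - 1ⁿ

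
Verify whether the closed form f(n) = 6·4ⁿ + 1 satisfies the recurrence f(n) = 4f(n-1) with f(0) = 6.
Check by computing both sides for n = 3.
From the recurrence with f(0) = 6:
  f(0) = 6, f(1) = 24, f(2) = 96, f(3) = 384
  so the recurrence gives f(3) = 384.
From the proposed closed form f(n) = 6·4ⁿ + 1:
  f(3) = 385.
The recurrence gives 384 but the closed form gives 385, so the closed form does not satisfy the recurrence.

No, the closed form is incorrect.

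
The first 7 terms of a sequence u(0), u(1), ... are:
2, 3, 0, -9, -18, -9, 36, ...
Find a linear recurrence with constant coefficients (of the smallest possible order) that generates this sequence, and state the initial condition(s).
Look for the lowest-order linear relation among consecutive terms.
Observation: u(n) - 2·u(n-1) - (-3)·u(n-2) = 0 holds for the shown terms, and no order-1 relation u(n) = α·u(n-1) + β fits.
Check at n=3: 2·0 + (-3)·3 = -9. ✓

u(n) = 2u(n-1) - 3u(n-2), u(0) = 2, u(1) = 3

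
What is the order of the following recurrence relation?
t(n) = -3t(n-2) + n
The order is the largest lag k for which t(n-k) appears. Here the deepest term is t(n-2) (the n term is non-homogeneous and does not affect the order), so the order is 2.

Order 2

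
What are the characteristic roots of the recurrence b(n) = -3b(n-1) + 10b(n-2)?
Substitute b(n) = rⁿ and divide through by rⁿ⁻²: r² + 3r - 10 = 0
Factor: (r - 2)(r + 5) = 0, so r = 2, -5.
General solution: b(n) = A·2ⁿ + B·(-5)ⁿ

Characteristic: r² + 3r - 10 = 0, Roots: r = 2, -5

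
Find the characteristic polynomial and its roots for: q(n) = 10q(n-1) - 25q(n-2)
Substitute q(n) = rⁿ and divide through by rⁿ⁻²: r² - 10r + 25 = 0
Factor: (r - 5)² = 0, so r = 5 (double root).
General solution: q(n) = (A + Bn)·5ⁿ

Characteristic: r² - 10r + 25 = 0, Roots: r = 5 (double root)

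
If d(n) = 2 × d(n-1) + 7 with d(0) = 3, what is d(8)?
Computing step by step:
d(0) = 3
d(1) = 2 × 3 + 7 = 13
d(2) = 2 × 13 + 7 = 33
d(3) = 2 × 33 + 7 = 73
d(4) = 2 × 73 + 7 = 153
d(5) = 2 × 153 + 7 = 313
d(6) = 2 × 313 + 7 = 633
d(7) = 2 × 633 + 7 = 1273
d(8) = 2 × 1273 + 7 = 2553

2553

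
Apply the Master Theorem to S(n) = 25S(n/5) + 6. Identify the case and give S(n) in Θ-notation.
Master Theorem template: S(n) = a·S(n/b) + f(n).
Here: a=25, b=5, f(n)=6
Compute log_b(a) = log_5(25) = 2.
f(n) = 6 = O(n^(2-ε)) with ε = 2. Case 1: S(n) = Θ(n^log_b(a)) = Θ(n^2).

Case 1: S(n) = Θ(n^2)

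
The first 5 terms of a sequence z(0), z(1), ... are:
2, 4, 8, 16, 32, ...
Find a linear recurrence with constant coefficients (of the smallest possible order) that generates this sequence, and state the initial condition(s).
Look for the lowest-order linear relation among consecutive terms.
Observation: each term is 2× the previous.
Check at n=2: 2·4 = 8. ✓

z(n) = 2 × z(n-1), z(0) = 2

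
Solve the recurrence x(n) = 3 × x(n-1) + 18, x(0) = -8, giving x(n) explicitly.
Recurrence: x(n) = 3 × x(n-1) + 18, initial: x(0) = -8.
Try x(n) = A·3ⁿ + C. Substituting: A·3ⁿ + C = 3(A·3ⁿ⁻¹ + C) + 18 = A·3ⁿ + 3C + 18, so C = 3C + 18, giving C = -9. Then x(0) = A - 9 = -8 gives A = 1.

x(n) = 3ⁿ - 9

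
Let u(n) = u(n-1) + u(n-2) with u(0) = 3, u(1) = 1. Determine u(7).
Computing the sequence terms:
3, 1, 4, 5, 9, 14, 23, 37

37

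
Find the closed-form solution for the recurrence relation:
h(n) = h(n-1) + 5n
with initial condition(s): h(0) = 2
Recurrence: h(n) = h(n-1) + 5n, initial: h(0) = 2.
Telescoping: h(n) = h(0) + 5·Σᵢ₌₁ⁿ i = 2 + 5·n(n+1)/2.

h(n) = 5·n(n+1)/2 + 2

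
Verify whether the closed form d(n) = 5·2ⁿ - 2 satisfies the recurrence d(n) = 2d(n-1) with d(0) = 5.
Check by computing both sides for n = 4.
From the recurrence with d(0) = 5:
  d(0) = 5, d(1) = 10, d(2) = 20, d(3) = 40, d(4) = 80
  so the recurrence gives d(4) = 80.
From the proposed closed form d(n) = 5·2ⁿ - 2:
  d(4) = 78.
The recurrence gives 80 but the closed form gives 78, so the closed form does not satisfy the recurrence.

No, the closed form is incorrect.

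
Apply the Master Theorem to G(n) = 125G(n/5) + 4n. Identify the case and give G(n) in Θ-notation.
Master Theorem template: G(n) = a·G(n/b) + f(n).
Here: a=125, b=5, f(n)=4n
Compute log_b(a) = log_5(125) = 3.
f(n) = 4n = O(n^(3-ε)) with ε = 2. Case 1: G(n) = Θ(n^log_b(a)) = Θ(n^3).

Case 1: G(n) = Θ(n^3)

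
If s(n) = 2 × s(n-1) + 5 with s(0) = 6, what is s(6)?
Computing step by step:
s(0) = 6
s(1) = 2 × 6 + 5 = 17
s(2) = 2 × 17 + 5 = 39
s(3) = 2 × 39 + 5 = 83
s(4) = 2 × 83 + 5 = 171
s(5) = 2 × 171 + 5 = 347
s(6) = 2 × 347 + 5 = 699

699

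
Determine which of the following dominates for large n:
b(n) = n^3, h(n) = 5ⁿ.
Comparing growth rates:
Growth-rate hierarchy: log n ≺ any polynomial ≺ any exponential cⁿ (c>1) ≺ n! ≺ nⁿ.
exponential base 5 dominates polynomial degree 3 asymptotically.

h(n) grows faster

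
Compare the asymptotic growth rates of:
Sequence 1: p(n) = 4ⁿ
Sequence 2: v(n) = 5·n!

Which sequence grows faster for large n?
Comparing growth rates:
Growth-rate hierarchy: log n ≺ any polynomial ≺ any exponential cⁿ (c>1) ≺ n! ≺ nⁿ.
factorial dominates exponential base 4 asymptotically.

v(n) grows faster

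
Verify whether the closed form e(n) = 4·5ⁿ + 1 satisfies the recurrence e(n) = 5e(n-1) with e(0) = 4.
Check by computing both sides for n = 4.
From the recurrence with e(0) = 4:
  e(0) = 4, e(1) = 20, e(2) = 100, e(3) = 500, e(4) = 2500
  so the recurrence gives e(4) = 2500.
From the proposed closed form e(n) = 4·5ⁿ + 1:
  e(4) = 2501.
The recurrence gives 2500 but the closed form gives 2501, so the closed form does not satisfy the recurrence.

No, the closed form is incorrect.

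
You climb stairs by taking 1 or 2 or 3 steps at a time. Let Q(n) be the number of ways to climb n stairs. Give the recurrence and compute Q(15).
Condition on the size of the last step (1 to 3): before it there were n-1, …, n-3 stairs climbed, and these cases are disjoint, so Q(n) = Q(n-1) + Q(n-2) + Q(n-3) (order-3 linear recurrence).
Initial conditions by direct count (compositions of i into parts ≤ 3): Q(1) = 1; Q(2) = 2; Q(3) = 4.
Iterating the recurrence: Q(4) = 7, Q(5) = 13, Q(6) = 24, Q(7) = 44, Q(8) = 81, Q(9) = 149, Q(10) = 274, Q(11) = 504, Q(12) = 927, Q(13) = 1705, Q(14) = 3136, Q(15) = 5768.

Q(n) = Q(n-1) + Q(n-2) + Q(n-3), Q(1) = 1, Q(2) = 2, Q(3) = 4; Q(15) = 5768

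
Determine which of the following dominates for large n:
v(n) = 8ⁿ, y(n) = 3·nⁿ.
Comparing growth rates:
Growth-rate hierarchy: log n ≺ any polynomial ≺ any exponential cⁿ (c>1) ≺ n! ≺ nⁿ.
super-exponential nⁿ dominates exponential base 8 asymptotically.

y(n) grows faster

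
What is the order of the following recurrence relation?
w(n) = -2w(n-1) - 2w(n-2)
The order is the largest lag k for which w(n-k) appears. Here the deepest term is w(n-2), so the order is 2.

Order 2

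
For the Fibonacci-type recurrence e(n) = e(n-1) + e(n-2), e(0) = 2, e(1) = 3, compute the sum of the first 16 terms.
Computing the sequence terms: 2, 3, 5, 8, 13, 21, 34, 55, 89, 144, 233, 377, 610, 987, 1597, 2584
Adding these values together:

6762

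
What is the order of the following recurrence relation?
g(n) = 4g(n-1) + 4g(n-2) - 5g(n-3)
The order is the largest lag k for which g(n-k) appears. Here the deepest term is g(n-3), so the order is 3.

Order 3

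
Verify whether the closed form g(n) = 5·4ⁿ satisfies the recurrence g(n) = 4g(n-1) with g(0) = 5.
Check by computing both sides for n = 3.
From the recurrence with g(0) = 5:
  g(0) = 5, g(1) = 20, g(2) = 80, g(3) = 320
  so the recurrence gives g(3) = 320.
From the proposed closed form g(n) = 5·4ⁿ:
  g(3) = 320.
Both sides give 320 at n = 3, and the initial condition(s) match, so the closed form is consistent.

Yes, the closed form is correct.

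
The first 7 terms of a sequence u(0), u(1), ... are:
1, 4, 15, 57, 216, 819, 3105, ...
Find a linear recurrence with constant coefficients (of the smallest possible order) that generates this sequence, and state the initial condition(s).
Look for the lowest-order linear relation among consecutive terms.
Observation: u(n) - 3·u(n-1) - (3)·u(n-2) = 0 holds for the shown terms, and no order-1 relation u(n) = α·u(n-1) + β fits.
Check at n=3: 3·15 + (3)·4 = 57. ✓

u(n) = 3u(n-1) + 3u(n-2), u(0) = 1, u(1) = 4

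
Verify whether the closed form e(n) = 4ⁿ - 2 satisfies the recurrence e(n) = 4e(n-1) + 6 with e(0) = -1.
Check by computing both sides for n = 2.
From the recurrence with e(0) = -1:
  e(0) = -1, e(1) = 2, e(2) = 14
  so the recurrence gives e(2) = 14.
From the proposed closed form e(n) = 4ⁿ - 2:
  e(2) = 14.
Both sides give 14 at n = 2, and the initial condition(s) match, so the closed form is consistent.

Yes, the closed form is correct.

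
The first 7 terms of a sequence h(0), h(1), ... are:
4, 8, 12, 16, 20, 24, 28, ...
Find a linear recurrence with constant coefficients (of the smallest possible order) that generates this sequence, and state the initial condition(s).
Look for the lowest-order linear relation among consecutive terms.
Observation: consecutive differences are constant (= 4).
Check at n=2: 1·8 + 4 = 12. ✓

h(n) = h(n-1) + 4, h(0) = 4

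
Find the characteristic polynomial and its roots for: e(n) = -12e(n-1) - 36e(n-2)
Substitute e(n) = rⁿ and divide through by rⁿ⁻²: r² + 12r + 36 = 0
Factor: (r + 6)² = 0, so r = -6 (double root).
General solution: e(n) = (A + Bn)·(-6)ⁿ

Characteristic: r² + 12r + 36 = 0, Roots: r = -6 (double root)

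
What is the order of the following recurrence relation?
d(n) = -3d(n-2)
The order is the largest lag k for which d(n-k) appears. Here the deepest term is d(n-2), so the order is 2.

Order 2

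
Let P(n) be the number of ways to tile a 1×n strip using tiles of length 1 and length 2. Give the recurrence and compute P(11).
Condition on the last tile: it has length 1 (leaving a 1×(n-1) strip) or length 2 (leaving a 1×(n-2) strip), so P(n) = P(n-1) + P(n-2) (order-2 linear recurrence).
For 0 ≤ i < 2 only unit tiles fit, so P(i) = 1.
Iterating the recurrence: P(2) = 2, P(3) = 3, P(4) = 5, P(5) = 8, P(6) = 13, P(7) = 21, P(8) = 34, P(9) = 55, P(10) = 89, P(11) = 144.

P(n) = P(n-1) + P(n-2), with P(i) = 1 for 0 ≤ i < 2; P(11) = 144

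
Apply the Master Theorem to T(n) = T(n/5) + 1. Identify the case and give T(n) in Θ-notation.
Master Theorem template: T(n) = a·T(n/b) + f(n).
Here: a=1, b=5, f(n)=1
Compute log_b(a) = log_5(1) = 0.
f(n) = 1 = Θ(1). Case 2: T(n) = Θ(log n).

Case 2: T(n) = Θ(log n)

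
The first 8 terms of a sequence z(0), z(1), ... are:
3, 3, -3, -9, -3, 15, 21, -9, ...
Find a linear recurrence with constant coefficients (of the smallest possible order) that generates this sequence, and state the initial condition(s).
Look for the lowest-order linear relation among consecutive terms.
Observation: z(n) - 1·z(n-1) - (-2)·z(n-2) = 0 holds for the shown terms, and no order-1 relation z(n) = α·z(n-1) + β fits.
Check at n=3: 1·-3 + (-2)·3 = -9. ✓

z(n) = z(n-1) - 2z(n-2), z(0) = 3, z(1) = 3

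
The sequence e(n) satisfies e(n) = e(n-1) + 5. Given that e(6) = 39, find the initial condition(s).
e(6) = e(0) + 6·5, so e(0) = 39 - 30 = 9.

e(0) = 9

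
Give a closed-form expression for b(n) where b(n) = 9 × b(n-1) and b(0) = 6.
Recurrence: b(n) = 9 × b(n-1), initial: b(0) = 6.
Each term is 9 times the previous, so this is geometric with ratio 9. After n steps: b(n) = b(0)·9ⁿ = 6·9ⁿ.

b(n) = 6·9ⁿ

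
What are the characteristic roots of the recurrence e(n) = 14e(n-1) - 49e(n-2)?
Substitute e(n) = rⁿ and divide through by rⁿ⁻²: r² - 14r + 49 = 0
Factor: (r - 7)² = 0, so r = 7 (double root).
General solution: e(n) = (A + Bn)·7ⁿ

Characteristic: r² - 14r + 49 = 0, Roots: r = 7 (double root)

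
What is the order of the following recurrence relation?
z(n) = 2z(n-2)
The order is the largest lag k for which z(n-k) appears. Here the deepest term is z(n-2), so the order is 2.

Order 2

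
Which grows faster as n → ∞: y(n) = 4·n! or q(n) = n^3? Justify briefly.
Comparing growth rates:
Growth-rate hierarchy: log n ≺ any polynomial ≺ any exponential cⁿ (c>1) ≺ n! ≺ nⁿ.
factorial dominates polynomial degree 3 asymptotically.

y(n) grows faster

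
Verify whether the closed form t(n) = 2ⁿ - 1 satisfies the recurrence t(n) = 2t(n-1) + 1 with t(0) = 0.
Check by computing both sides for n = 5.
From the recurrence with t(0) = 0:
  t(0) = 0, t(1) = 1, t(2) = 3, t(3) = 7, t(4) = 15, t(5) = 31
  so the recurrence gives t(5) = 31.
From the proposed closed form t(n) = 2ⁿ - 1:
  t(5) = 31.
Both sides give 31 at n = 5, and the initial condition(s) match, so the closed form is consistent.

Yes, the closed form is correct.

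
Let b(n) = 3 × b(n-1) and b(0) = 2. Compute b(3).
Computing step by step:
b(0) = 2
b(1) = 3 × 2 = 6
b(2) = 3 × 6 = 18
b(3) = 3 × 18 = 54

54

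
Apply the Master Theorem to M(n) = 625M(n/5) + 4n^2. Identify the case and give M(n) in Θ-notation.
Master Theorem template: M(n) = a·M(n/b) + f(n).
Here: a=625, b=5, f(n)=4n^2
Compute log_b(a) = log_5(625) = 4.
f(n) = 4n^2 = O(n^(4-ε)) with ε = 2. Case 1: M(n) = Θ(n^log_b(a)) = Θ(n^4).

Case 1: M(n) = Θ(n^4)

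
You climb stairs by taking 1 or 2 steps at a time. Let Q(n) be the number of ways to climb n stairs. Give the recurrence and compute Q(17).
Condition on the size of the last step (1 to 2): before it there were n-1, …, n-2 stairs climbed, and these cases are disjoint, so Q(n) = Q(n-1) + Q(n-2) (Fibonacci-type sequence).
Initial conditions by direct count (compositions of i into parts ≤ 2): Q(1) = 1; Q(2) = 2.
Iterating the recurrence: Q(3) = 3, Q(4) = 5, Q(5) = 8, Q(6) = 13, Q(7) = 21, Q(8) = 34, Q(9) = 55, Q(10) = 89, Q(11) = 144, Q(12) = 233, Q(13) = 377, Q(14) = 610, Q(15) = 987, Q(16) = 1597, Q(17) = 2584.

Q(n) = Q(n-1) + Q(n-2), Q(1) = 1, Q(2) = 2; Q(17) = 2584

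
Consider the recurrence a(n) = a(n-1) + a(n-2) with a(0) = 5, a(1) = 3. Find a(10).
Computing the sequence terms:
5, 3, 8, 11, 19, 30, 49, 79, 128, 207, 335

335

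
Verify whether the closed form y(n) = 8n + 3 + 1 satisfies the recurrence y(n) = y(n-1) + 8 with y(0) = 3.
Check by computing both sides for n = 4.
From the recurrence with y(0) = 3:
  y(0) = 3, y(1) = 11, y(2) = 19, y(3) = 27, y(4) = 35
  so the recurrence gives y(4) = 35.
From the proposed closed form y(n) = 8n + 3 + 1:
  y(4) = 36.
The recurrence gives 35 but the closed form gives 36, so the closed form does not satisfy the recurrence.

No, the closed form is incorrect.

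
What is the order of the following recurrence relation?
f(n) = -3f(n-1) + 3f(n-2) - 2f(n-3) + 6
The order is the largest lag k for which f(n-k) appears. Here the deepest term is f(n-3) (the 6 term is non-homogeneous and does not affect the order), so the order is 3.

Order 3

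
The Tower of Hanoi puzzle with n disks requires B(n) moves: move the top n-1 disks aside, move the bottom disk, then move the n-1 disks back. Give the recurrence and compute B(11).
Moving n disks = move the top n-1 disks aside (B(n-1) moves) + move the largest disk (1 move) + move the n-1 disks back on top (B(n-1) moves), so B(n) = 2B(n-1) + 1, with B(1) = 1 (a single disk takes one move).
First terms: 1, 3, 7, 15, 31, 63, … — each is one less than a power of 2. Indeed B(n) + 1 = 2(B(n-1) + 1) with B(1) + 1 = 2, so B(n) + 1 = 2ⁿ and B(n) = 2ⁿ - 1.
Hence B(11) = 2^11 - 1 = 2048 - 1 = 2047.

B(n) = 2B(n-1) + 1, B(1) = 1; B(11) = 2047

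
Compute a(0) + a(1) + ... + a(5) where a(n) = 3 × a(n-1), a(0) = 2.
Computing the sequence terms: 2, 6, 18, 54, 162, 486
Adding these values together:

728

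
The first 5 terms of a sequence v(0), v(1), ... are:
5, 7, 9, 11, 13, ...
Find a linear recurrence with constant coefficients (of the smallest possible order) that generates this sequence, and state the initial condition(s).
Look for the lowest-order linear relation among consecutive terms.
Observation: consecutive differences are constant (= 2).
Check at n=2: 1·7 + 2 = 9. ✓

v(n) = v(n-1) + 2, v(0) = 5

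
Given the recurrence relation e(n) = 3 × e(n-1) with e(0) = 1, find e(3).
Computing step by step:
e(0) = 1
e(1) = 3 × 1 = 3
e(2) = 3 × 3 = 9
e(3) = 3 × 9 = 27

27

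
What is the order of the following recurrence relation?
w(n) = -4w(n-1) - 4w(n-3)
The order is the largest lag k for which w(n-k) appears. Here the deepest term is w(n-3), so the order is 3.

Order 3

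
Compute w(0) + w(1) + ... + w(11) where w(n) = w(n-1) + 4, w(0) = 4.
Computing the sequence terms: 4, 8, 12, 16, 20, 24, 28, 32, 36, 40, 44, 48
Adding these values together:

312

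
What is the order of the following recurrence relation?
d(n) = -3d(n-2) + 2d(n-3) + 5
The order is the largest lag k for which d(n-k) appears. Here the deepest term is d(n-3) (the 5 term is non-homogeneous and does not affect the order), so the order is 3.

Order 3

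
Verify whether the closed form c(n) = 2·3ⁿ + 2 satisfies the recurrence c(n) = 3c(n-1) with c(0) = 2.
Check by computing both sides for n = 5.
From the recurrence with c(0) = 2:
  c(0) = 2, c(1) = 6, c(2) = 18, c(3) = 54, c(4) = 162, c(5) = 486
  so the recurrence gives c(5) = 486.
From the proposed closed form c(n) = 2·3ⁿ + 2:
  c(5) = 488.
The recurrence gives 486 but the closed form gives 488, so the closed form does not satisfy the recurrence.

No, the closed form is incorrect.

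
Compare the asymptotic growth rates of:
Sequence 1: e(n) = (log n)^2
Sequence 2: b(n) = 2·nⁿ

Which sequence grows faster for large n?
Comparing growth rates:
Growth-rate hierarchy: log n ≺ any polynomial ≺ any exponential cⁿ (c>1) ≺ n! ≺ nⁿ.
super-exponential nⁿ dominates polylogarithmic (log n)^2 asymptotically.

b(n) grows faster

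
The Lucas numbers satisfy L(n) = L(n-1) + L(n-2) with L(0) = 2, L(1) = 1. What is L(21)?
Computing the sequence terms:
2, 1, 3, 4, 7, 11, 18, 29, 47, 76, 123, 199, 322, 521, 843, 1364, 2207, 3571, 5778, 9349, 15127, 24476

24476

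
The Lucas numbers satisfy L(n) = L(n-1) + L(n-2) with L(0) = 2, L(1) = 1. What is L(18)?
Computing the sequence terms:
2, 1, 3, 4, 7, 11, 18, 29, 47, 76, 123, 199, 322, 521, 843, 1364, 2207, 3571, 5778

5778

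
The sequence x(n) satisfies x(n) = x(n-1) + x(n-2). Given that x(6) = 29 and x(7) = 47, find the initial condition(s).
Work backwards using x(k) = x(k+2) - x(k+1):
x(5) = x(7) - x(6) = 47 - 29 = 18
x(4) = x(6) - x(5) = 29 - 18 = 11
x(3) = x(5) - x(4) = 18 - 11 = 7
x(2) = x(4) - x(3) = 11 - 7 = 4
x(1) = x(3) - x(2) = 7 - 4 = 3
x(0) = x(2) - x(1) = 4 - 3 = 1

x(0) = 1, x(1) = 3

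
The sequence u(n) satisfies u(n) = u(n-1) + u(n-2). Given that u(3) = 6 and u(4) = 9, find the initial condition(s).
Work backwards using u(k) = u(k+2) - u(k+1):
u(2) = u(4) - u(3) = 9 - 6 = 3
u(1) = u(3) - u(2) = 6 - 3 = 3
u(0) = u(2) - u(1) = 3 - 3 = 0

u(0) = 0, u(1) = 3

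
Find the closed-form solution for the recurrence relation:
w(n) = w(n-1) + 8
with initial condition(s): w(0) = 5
Recurrence: w(n) = w(n-1) + 8, initial: w(0) = 5.
Each step adds 8, so w(n) = w(0) + 8n = 8n + 5.

w(n) = 8n + 5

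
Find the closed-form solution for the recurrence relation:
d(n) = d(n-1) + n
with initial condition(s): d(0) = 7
Recurrence: d(n) = d(n-1) + n, initial: d(0) = 7.
Telescoping: d(n) = d(0) + Σᵢ₌₁ⁿ i = 7 + n(n+1)/2.

d(n) = n(n+1)/2 + 7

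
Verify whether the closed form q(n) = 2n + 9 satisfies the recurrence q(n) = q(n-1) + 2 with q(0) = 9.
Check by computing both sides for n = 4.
From the recurrence with q(0) = 9:
  q(0) = 9, q(1) = 11, q(2) = 13, q(3) = 15, q(4) = 17
  so the recurrence gives q(4) = 17.
From the proposed closed form q(n) = 2n + 9:
  q(4) = 17.
Both sides give 17 at n = 4, and the initial condition(s) match, so the closed form is consistent.

Yes, the closed form is correct.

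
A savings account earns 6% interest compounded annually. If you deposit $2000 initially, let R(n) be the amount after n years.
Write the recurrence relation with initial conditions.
Each year the balance grows by 6%, i.e. is multiplied by 1 + 6/100 = 1.06, so R(n) = 1.06 × R(n-1). The initial deposit gives R(0) = 2000.
Unrolling gives the closed form R(n) = 2000 × (1.06)ⁿ.

R(n) = 1.06 × R(n-1), R(0) = 2000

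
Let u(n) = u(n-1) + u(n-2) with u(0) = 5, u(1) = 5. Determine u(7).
Computing the sequence terms:
5, 5, 10, 15, 25, 40, 65, 105

105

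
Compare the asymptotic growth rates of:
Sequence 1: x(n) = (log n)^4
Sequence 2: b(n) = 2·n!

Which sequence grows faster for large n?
Comparing growth rates:
Growth-rate hierarchy: log n ≺ any polynomial ≺ any exponential cⁿ (c>1) ≺ n! ≺ nⁿ.
factorial dominates polylogarithmic (log n)^4 asymptotically.

b(n) grows faster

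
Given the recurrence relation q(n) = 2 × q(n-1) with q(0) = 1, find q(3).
Computing step by step:
q(0) = 1
q(1) = 2 × 1 = 2
q(2) = 2 × 2 = 4
q(3) = 2 × 4 = 8

8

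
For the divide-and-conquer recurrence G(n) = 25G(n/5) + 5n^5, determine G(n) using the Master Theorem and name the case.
Master Theorem template: G(n) = a·G(n/b) + f(n).
Here: a=25, b=5, f(n)=5n^5
Compute log_b(a) = log_5(25) = 2.
f(n) = 5n^5 = Ω(n^(2+ε)) with ε = 3, and the regularity condition holds (a·f(n/b) = (a/b^5)·f(n) with a/b^5 = 5^-3 < 1). Case 3: G(n) = Θ(f(n)) = Θ(n^5).

Case 3: G(n) = Θ(n^5)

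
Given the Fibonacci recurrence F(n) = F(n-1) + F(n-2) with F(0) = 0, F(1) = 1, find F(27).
Computing the sequence terms:
0, 1, 1, 2, 3, 5, 8, 13, 21, 34, 55, 89, 144, 233, 377, 610, 987, 1597, 2584, 4181, 6765, 10946, 17711, 28657, 46368, 75025, 121393, 196418

196418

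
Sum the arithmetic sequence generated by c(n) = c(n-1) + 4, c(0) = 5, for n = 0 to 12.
Computing the sequence terms: 5, 9, 13, 17, 21, 25, 29, 33, 37, 41, 45, 49, 53
Adding these values together:

377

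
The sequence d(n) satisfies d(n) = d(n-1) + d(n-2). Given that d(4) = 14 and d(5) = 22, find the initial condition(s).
Work backwards using d(k) = d(k+2) - d(k+1):
d(3) = d(5) - d(4) = 22 - 14 = 8
d(2) = d(4) - d(3) = 14 - 8 = 6
d(1) = d(3) - d(2) = 8 - 6 = 2
d(0) = d(2) - d(1) = 6 - 2 = 4

d(0) = 4, d(1) = 2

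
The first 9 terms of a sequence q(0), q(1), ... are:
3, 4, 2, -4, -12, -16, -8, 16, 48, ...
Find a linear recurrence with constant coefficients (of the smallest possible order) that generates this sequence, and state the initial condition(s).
Look for the lowest-order linear relation among consecutive terms.
Observation: q(n) - 2·q(n-1) - (-2)·q(n-2) = 0 holds for the shown terms, and no order-1 relation q(n) = α·q(n-1) + β fits.
Check at n=3: 2·2 + (-2)·4 = -4. ✓

q(n) = 2q(n-1) - 2q(n-2), q(0) = 3, q(1) = 4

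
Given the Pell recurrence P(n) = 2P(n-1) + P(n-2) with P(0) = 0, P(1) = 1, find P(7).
Computing the sequence terms:
0, 1, 2, 5, 12, 29, 70, 169

169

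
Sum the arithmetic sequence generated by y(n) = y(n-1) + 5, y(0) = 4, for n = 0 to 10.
Computing the sequence terms: 4, 9, 14, 19, 24, 29, 34, 39, 44, 49, 54
Adding these values together:

319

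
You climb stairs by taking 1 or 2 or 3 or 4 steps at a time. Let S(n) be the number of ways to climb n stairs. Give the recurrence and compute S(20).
Condition on the size of the last step (1 to 4): before it there were n-1, …, n-4 stairs climbed, and these cases are disjoint, so S(n) = S(n-1) + S(n-2) + S(n-3) + S(n-4) (order-4 linear recurrence).
Initial conditions by direct count (compositions of i into parts ≤ 4): S(1) = 1; S(2) = 2; S(3) = 4; S(4) = 8.
Iterating the recurrence: S(5) = 15, S(6) = 29, S(7) = 56, S(8) = 108, S(9) = 208, S(10) = 401, S(11) = 773, S(12) = 1490, S(13) = 2872, S(14) = 5536, S(15) = 10671, S(16) = 20569, S(17) = 39648, S(18) = 76424, S(19) = 147312, S(20) = 283953.

S(n) = S(n-1) + S(n-2) + S(n-3) + S(n-4), S(1) = 1, S(2) = 2, S(3) = 4, S(4) = 8; S(20) = 283953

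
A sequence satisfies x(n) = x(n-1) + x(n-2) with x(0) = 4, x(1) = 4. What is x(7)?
Computing the sequence terms:
4, 4, 8, 12, 20, 32, 52, 84

84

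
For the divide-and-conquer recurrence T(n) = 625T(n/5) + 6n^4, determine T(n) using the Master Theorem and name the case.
Master Theorem template: T(n) = a·T(n/b) + f(n).
Here: a=625, b=5, f(n)=6n^4
Compute log_b(a) = log_5(625) = 4.
f(n) = 6n^4 = Θ(n^4). Case 2: T(n) = Θ(n^4 log n).

Case 2: T(n) = Θ(n^4 log n)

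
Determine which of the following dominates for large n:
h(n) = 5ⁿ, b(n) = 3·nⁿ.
Comparing growth rates:
Growth-rate hierarchy: log n ≺ any polynomial ≺ any exponential cⁿ (c>1) ≺ n! ≺ nⁿ.
super-exponential nⁿ dominates exponential base 5 asymptotically.

b(n) grows faster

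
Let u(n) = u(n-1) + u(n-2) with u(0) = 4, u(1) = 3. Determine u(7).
Computing the sequence terms:
4, 3, 7, 10, 17, 27, 44, 71

71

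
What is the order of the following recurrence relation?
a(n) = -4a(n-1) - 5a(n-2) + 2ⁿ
The order is the largest lag k for which a(n-k) appears. Here the deepest term is a(n-2) (the 2ⁿ term is non-homogeneous and does not affect the order), so the order is 2.

Order 2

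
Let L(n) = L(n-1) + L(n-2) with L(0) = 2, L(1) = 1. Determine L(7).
Computing the sequence terms:
2, 1, 3, 4, 7, 11, 18, 29

29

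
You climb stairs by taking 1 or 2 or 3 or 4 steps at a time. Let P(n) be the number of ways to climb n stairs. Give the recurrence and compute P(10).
Condition on the size of the last step (1 to 4): before it there were n-1, …, n-4 stairs climbed, and these cases are disjoint, so P(n) = P(n-1) + P(n-2) + P(n-3) + P(n-4) (order-4 linear recurrence).
Initial conditions by direct count (compositions of i into parts ≤ 4): P(1) = 1; P(2) = 2; P(3) = 4; P(4) = 8.
Iterating the recurrence: P(5) = 15, P(6) = 29, P(7) = 56, P(8) = 108, P(9) = 208, P(10) = 401.

P(n) = P(n-1) + P(n-2) + P(n-3) + P(n-4), P(1) = 1, P(2) = 2, P(3) = 4, P(4) = 8; P(10) = 401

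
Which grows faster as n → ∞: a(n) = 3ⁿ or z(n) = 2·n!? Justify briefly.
Comparing growth rates:
Growth-rate hierarchy: log n ≺ any polynomial ≺ any exponential cⁿ (c>1) ≺ n! ≺ nⁿ.
factorial dominates exponential base 3 asymptotically.

z(n) grows faster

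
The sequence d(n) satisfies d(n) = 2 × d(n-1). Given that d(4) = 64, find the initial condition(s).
In general d(n) = 2ⁿ · d(0). At n = 4: d(0) = d(4) / 2^4 = 64 / 16 = 4.

d(0) = 4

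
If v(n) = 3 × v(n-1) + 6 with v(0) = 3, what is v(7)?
Computing step by step:
v(0) = 3
v(1) = 3 × 3 + 6 = 15
v(2) = 3 × 15 + 6 = 51
v(3) = 3 × 51 + 6 = 159
v(4) = 3 × 159 + 6 = 483
v(5) = 3 × 483 + 6 = 1455
v(6) = 3 × 1455 + 6 = 4371
v(7) = 3 × 4371 + 6 = 13119

13119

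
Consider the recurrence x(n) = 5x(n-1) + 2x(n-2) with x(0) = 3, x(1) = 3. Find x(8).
Computing the sequence terms:
3, 3, 21, 111, 597, 3207, 17229, 92559, 497253

497253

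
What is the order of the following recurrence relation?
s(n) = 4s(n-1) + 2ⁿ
The order is the largest lag k for which s(n-k) appears. Here the deepest term is s(n-1) (the 2ⁿ term is non-homogeneous and does not affect the order), so the order is 1.

Order 1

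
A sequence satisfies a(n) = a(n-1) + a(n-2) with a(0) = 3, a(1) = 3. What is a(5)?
Computing the sequence terms:
3, 3, 6, 9, 15, 24

24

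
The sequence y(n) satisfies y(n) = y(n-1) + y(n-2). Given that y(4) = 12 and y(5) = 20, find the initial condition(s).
Work backwards using y(k) = y(k+2) - y(k+1):
y(3) = y(5) - y(4) = 20 - 12 = 8
y(2) = y(4) - y(3) = 12 - 8 = 4
y(1) = y(3) - y(2) = 8 - 4 = 4
y(0) = y(2) - y(1) = 4 - 4 = 0

y(0) = 0, y(1) = 4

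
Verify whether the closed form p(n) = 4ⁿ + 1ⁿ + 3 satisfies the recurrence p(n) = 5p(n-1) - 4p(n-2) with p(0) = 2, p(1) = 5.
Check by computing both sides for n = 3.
From the recurrence with p(0) = 2, p(1) = 5:
  p(0) = 2, p(1) = 5, p(2) = 17, p(3) = 65
  so the recurrence gives p(3) = 65.
From the proposed closed form p(n) = 4ⁿ + 1ⁿ + 3:
  p(3) = 68.
The recurrence gives 65 but the closed form gives 68, so the closed form does not satisfy the recurrence.

No, the closed form is incorrect.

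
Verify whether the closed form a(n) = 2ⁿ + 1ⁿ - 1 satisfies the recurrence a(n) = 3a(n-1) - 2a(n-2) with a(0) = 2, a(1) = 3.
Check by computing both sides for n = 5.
From the recurrence with a(0) = 2, a(1) = 3:
  a(0) = 2, a(1) = 3, a(2) = 5, a(3) = 9, a(4) = 17, a(5) = 33
  so the recurrence gives a(5) = 33.
From the proposed closed form a(n) = 2ⁿ + 1ⁿ - 1:
  a(5) = 32.
The recurrence gives 33 but the closed form gives 32, so the closed form does not satisfy the recurrence.

No, the closed form is incorrect.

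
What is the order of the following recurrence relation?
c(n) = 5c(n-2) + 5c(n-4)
The order is the largest lag k for which c(n-k) appears. Here the deepest term is c(n-4), so the order is 4.

Order 4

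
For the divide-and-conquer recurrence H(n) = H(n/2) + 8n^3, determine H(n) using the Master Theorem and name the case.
Master Theorem template: H(n) = a·H(n/b) + f(n).
Here: a=1, b=2, f(n)=8n^3
Compute log_b(a) = log_2(1) = 0.
f(n) = 8n^3 = Ω(n^(0+ε)) with ε = 3, and the regularity condition holds (a·f(n/b) = (a/b^3)·f(n) with a/b^3 = 2^-3 < 1). Case 3: H(n) = Θ(f(n)) = Θ(n^3).

Case 3: H(n) = Θ(n^3)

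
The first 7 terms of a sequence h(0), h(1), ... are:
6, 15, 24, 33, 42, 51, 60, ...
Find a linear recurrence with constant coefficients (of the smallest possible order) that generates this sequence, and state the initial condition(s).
Look for the lowest-order linear relation among consecutive terms.
Observation: consecutive differences are constant (= 9).
Check at n=2: 1·15 + 9 = 24. ✓

h(n) = h(n-1) + 9, h(0) = 6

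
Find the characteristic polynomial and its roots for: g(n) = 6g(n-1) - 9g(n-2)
Substitute g(n) = rⁿ and divide through by rⁿ⁻²: r² - 6r + 9 = 0
Factor: (r - 3)² = 0, so r = 3 (double root).
General solution: g(n) = (A + Bn)·3ⁿ

Characteristic: r² - 6r + 9 = 0, Roots: r = 3 (double root)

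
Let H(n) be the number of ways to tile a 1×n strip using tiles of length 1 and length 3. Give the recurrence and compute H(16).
Condition on the last tile: it has length 1 (leaving a 1×(n-1) strip) or length 3 (leaving a 1×(n-3) strip), so H(n) = H(n-1) + H(n-3) (order-3 linear recurrence).
For 0 ≤ i < 3 only unit tiles fit, so H(i) = 1.
Iterating the recurrence: H(3) = 2, H(4) = 3, H(5) = 4, H(6) = 6, H(7) = 9, H(8) = 13, H(9) = 19, H(10) = 28, H(11) = 41, H(12) = 60, H(13) = 88, H(14) = 129, H(15) = 189, H(16) = 277.

H(n) = H(n-1) + H(n-3), with H(i) = 1 for 0 ≤ i < 3; H(16) = 277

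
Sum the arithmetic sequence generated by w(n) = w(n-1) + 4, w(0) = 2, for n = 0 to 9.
Computing the sequence terms: 2, 6, 10, 14, 18, 22, 26, 30, 34, 38
Adding these values together:

200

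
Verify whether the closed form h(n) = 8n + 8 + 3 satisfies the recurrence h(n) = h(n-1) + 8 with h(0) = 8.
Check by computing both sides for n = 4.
From the recurrence with h(0) = 8:
  h(0) = 8, h(1) = 16, h(2) = 24, h(3) = 32, h(4) = 40
  so the recurrence gives h(4) = 40.
From the proposed closed form h(n) = 8n + 8 + 3:
  h(4) = 43.
The recurrence gives 40 but the closed form gives 43, so the closed form does not satisfy the recurrence.

No, the closed form is incorrect.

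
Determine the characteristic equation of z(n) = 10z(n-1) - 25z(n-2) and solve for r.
Substitute z(n) = rⁿ and divide through by rⁿ⁻²: r² - 10r + 25 = 0
Factor: (r - 5)² = 0, so r = 5 (double root).
General solution: z(n) = (A + Bn)·5ⁿ

Characteristic: r² - 10r + 25 = 0, Roots: r = 5 (double root)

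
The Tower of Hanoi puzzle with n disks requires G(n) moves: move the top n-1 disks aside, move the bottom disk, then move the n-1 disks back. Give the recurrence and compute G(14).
Moving n disks = move the top n-1 disks aside (G(n-1) moves) + move the largest disk (1 move) + move the n-1 disks back on top (G(n-1) moves), so G(n) = 2G(n-1) + 1, with G(1) = 1 (a single disk takes one move).
First terms: 1, 3, 7, 15, 31, 63, … — each is one less than a power of 2. Indeed G(n) + 1 = 2(G(n-1) + 1) with G(1) + 1 = 2, so G(n) + 1 = 2ⁿ and G(n) = 2ⁿ - 1.
Hence G(14) = 2^14 - 1 = 16384 - 1 = 16383.

G(n) = 2G(n-1) + 1, G(1) = 1; G(14) = 16383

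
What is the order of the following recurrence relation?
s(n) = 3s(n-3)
The order is the largest lag k for which s(n-k) appears. Here the deepest term is s(n-3), so the order is 3.

Order 3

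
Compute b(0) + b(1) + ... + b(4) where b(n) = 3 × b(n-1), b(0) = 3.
Computing the sequence terms: 3, 9, 27, 81, 243
Adding these values together:

363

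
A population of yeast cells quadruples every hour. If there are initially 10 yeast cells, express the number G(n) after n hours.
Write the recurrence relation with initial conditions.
Each hour multiplies the count by 4, so the count after n hours depends only on the count after n-1 hours: G(n) = 4 × G(n-1). The starting count gives G(0) = 10.
Unrolling n times gives the closed form G(n) = 10 × 4ⁿ.

G(n) = 4 × G(n-1), G(0) = 10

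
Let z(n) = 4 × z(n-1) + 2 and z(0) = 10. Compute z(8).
Computing step by step:
z(0) = 10
z(1) = 4 × 10 + 2 = 42
z(2) = 4 × 42 + 2 = 170
z(3) = 4 × 170 + 2 = 682
z(4) = 4 × 682 + 2 = 2730
z(5) = 4 × 2730 + 2 = 10922
z(6) = 4 × 10922 + 2 = 43690
z(7) = 4 × 43690 + 2 = 174762
z(8) = 4 × 174762 + 2 = 699050

699050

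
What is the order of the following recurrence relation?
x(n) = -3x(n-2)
The order is the largest lag k for which x(n-k) appears. Here the deepest term is x(n-2), so the order is 2.

Order 2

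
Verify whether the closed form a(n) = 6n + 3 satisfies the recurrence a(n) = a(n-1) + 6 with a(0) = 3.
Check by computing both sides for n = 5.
From the recurrence with a(0) = 3:
  a(0) = 3, a(1) = 9, a(2) = 15, a(3) = 21, a(4) = 27, a(5) = 33
  so the recurrence gives a(5) = 33.
From the proposed closed form a(n) = 6n + 3:
  a(5) = 33.
Both sides give 33 at n = 5, and the initial condition(s) match, so the closed form is consistent.

Yes, the closed form is correct.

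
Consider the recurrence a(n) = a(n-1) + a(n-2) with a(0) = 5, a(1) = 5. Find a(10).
Computing the sequence terms:
5, 5, 10, 15, 25, 40, 65, 105, 170, 275, 445

445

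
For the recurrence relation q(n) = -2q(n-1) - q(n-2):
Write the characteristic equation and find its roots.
Substitute q(n) = rⁿ and divide through by rⁿ⁻²: r² + 2r + 1 = 0
Factor: (r + 1)² = 0, so r = -1 (double root).
General solution: q(n) = (A + Bn)·(-1)ⁿ

Characteristic: r² + 2r + 1 = 0, Roots: r = -1 (double root)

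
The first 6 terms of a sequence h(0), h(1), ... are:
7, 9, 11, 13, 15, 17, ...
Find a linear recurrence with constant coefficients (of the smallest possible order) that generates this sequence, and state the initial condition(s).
Look for the lowest-order linear relation among consecutive terms.
Observation: consecutive differences are constant (= 2).
Check at n=2: 1·9 + 2 = 11. ✓

h(n) = h(n-1) + 2, h(0) = 7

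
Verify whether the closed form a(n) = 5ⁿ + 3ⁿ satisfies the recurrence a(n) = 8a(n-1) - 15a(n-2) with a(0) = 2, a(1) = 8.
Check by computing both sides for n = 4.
From the recurrence with a(0) = 2, a(1) = 8:
  a(0) = 2, a(1) = 8, a(2) = 34, a(3) = 152, a(4) = 706
  so the recurrence gives a(4) = 706.
From the proposed closed form a(n) = 5ⁿ + 3ⁿ:
  a(4) = 706.
Both sides give 706 at n = 4, and the initial condition(s) match, so the closed form is consistent.

Yes, the closed form is correct.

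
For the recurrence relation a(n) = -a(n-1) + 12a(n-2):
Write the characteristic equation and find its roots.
Substitute a(n) = rⁿ and divide through by rⁿ⁻²: r² + r - 12 = 0
Factor: (r - 3)(r + 4) = 0, so r = 3, -4.
General solution: a(n) = A·3ⁿ + B·(-4)ⁿ

Characteristic: r² + r - 12 = 0, Roots: r = 3, -4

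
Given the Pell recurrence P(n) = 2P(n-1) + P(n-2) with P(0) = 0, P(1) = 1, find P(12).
Computing the sequence terms:
0, 1, 2, 5, 12, 29, 70, 169, 408, 985, 2378, 5741, 13860

13860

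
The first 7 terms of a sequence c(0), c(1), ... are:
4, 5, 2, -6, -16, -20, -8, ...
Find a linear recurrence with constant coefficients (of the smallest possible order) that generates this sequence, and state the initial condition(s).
Look for the lowest-order linear relation among consecutive terms.
Observation: c(n) - 2·c(n-1) - (-2)·c(n-2) = 0 holds for the shown terms, and no order-1 relation c(n) = α·c(n-1) + β fits.
Check at n=3: 2·2 + (-2)·5 = -6. ✓

c(n) = 2c(n-1) - 2c(n-2), c(0) = 4, c(1) = 5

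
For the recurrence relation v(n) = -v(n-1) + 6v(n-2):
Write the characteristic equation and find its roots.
Substitute v(n) = rⁿ and divide through by rⁿ⁻²: r² + r - 6 = 0
Factor: (r - 2)(r + 3) = 0, so r = 2, -3.
General solution: v(n) = A·2ⁿ + B·(-3)ⁿ

Characteristic: r² + r - 6 = 0, Roots: r = 2, -3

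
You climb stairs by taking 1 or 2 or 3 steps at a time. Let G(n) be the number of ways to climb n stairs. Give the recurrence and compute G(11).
Condition on the size of the last step (1 to 3): before it there were n-1, …, n-3 stairs climbed, and these cases are disjoint, so G(n) = G(n-1) + G(n-2) + G(n-3) (order-3 linear recurrence).
Initial conditions by direct count (compositions of i into parts ≤ 3): G(1) = 1; G(2) = 2; G(3) = 4.
Iterating the recurrence: G(4) = 7, G(5) = 13, G(6) = 24, G(7) = 44, G(8) = 81, G(9) = 149, G(10) = 274, G(11) = 504.

G(n) = G(n-1) + G(n-2) + G(n-3), G(1) = 1, G(2) = 2, G(3) = 4; G(11) = 504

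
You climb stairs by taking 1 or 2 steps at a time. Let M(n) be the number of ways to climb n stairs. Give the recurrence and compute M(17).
Condition on the size of the last step (1 to 2): before it there were n-1, …, n-2 stairs climbed, and these cases are disjoint, so M(n) = M(n-1) + M(n-2) (Fibonacci-type sequence).
Initial conditions by direct count (compositions of i into parts ≤ 2): M(1) = 1; M(2) = 2.
Iterating the recurrence: M(3) = 3, M(4) = 5, M(5) = 8, M(6) = 13, M(7) = 21, M(8) = 34, M(9) = 55, M(10) = 89, M(11) = 144, M(12) = 233, M(13) = 377, M(14) = 610, M(15) = 987, M(16) = 1597, M(17) = 2584.

M(n) = M(n-1) + M(n-2), M(1) = 1, M(2) = 2; M(17) = 2584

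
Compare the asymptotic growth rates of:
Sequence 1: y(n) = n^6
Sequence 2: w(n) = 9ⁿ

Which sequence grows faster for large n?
Comparing growth rates:
Growth-rate hierarchy: log n ≺ any polynomial ≺ any exponential cⁿ (c>1) ≺ n! ≺ nⁿ.
exponential base 9 dominates polynomial degree 6 asymptotically.

w(n) grows faster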